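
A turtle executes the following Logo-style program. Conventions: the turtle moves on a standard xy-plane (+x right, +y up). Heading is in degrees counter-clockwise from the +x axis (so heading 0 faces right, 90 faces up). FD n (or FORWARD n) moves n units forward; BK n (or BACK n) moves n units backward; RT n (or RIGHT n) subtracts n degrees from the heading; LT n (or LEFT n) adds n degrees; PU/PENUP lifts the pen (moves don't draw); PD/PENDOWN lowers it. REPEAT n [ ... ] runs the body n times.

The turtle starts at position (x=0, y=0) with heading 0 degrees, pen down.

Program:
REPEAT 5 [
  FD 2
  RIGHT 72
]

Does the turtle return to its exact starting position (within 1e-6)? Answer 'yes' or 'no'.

Executing turtle program step by step:
Start: pos=(0,0), heading=0, pen down
REPEAT 5 [
  -- iteration 1/5 --
  FD 2: (0,0) -> (2,0) [heading=0, draw]
  RT 72: heading 0 -> 288
  -- iteration 2/5 --
  FD 2: (2,0) -> (2.618,-1.902) [heading=288, draw]
  RT 72: heading 288 -> 216
  -- iteration 3/5 --
  FD 2: (2.618,-1.902) -> (1,-3.078) [heading=216, draw]
  RT 72: heading 216 -> 144
  -- iteration 4/5 --
  FD 2: (1,-3.078) -> (-0.618,-1.902) [heading=144, draw]
  RT 72: heading 144 -> 72
  -- iteration 5/5 --
  FD 2: (-0.618,-1.902) -> (0,0) [heading=72, draw]
  RT 72: heading 72 -> 0
]
Final: pos=(0,0), heading=0, 5 segment(s) drawn

Start position: (0, 0)
Final position: (0, 0)
Distance = 0; < 1e-6 -> CLOSED

Answer: yes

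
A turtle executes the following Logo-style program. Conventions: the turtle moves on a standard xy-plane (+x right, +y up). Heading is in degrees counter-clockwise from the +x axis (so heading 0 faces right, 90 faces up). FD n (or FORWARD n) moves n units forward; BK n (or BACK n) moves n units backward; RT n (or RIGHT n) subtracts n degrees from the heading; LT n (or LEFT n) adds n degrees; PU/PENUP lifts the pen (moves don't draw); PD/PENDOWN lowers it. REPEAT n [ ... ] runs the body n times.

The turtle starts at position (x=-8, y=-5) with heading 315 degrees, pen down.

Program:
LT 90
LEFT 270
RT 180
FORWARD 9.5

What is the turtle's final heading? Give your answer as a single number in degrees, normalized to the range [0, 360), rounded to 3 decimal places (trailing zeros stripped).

Executing turtle program step by step:
Start: pos=(-8,-5), heading=315, pen down
LT 90: heading 315 -> 45
LT 270: heading 45 -> 315
RT 180: heading 315 -> 135
FD 9.5: (-8,-5) -> (-14.718,1.718) [heading=135, draw]
Final: pos=(-14.718,1.718), heading=135, 1 segment(s) drawn

Answer: 135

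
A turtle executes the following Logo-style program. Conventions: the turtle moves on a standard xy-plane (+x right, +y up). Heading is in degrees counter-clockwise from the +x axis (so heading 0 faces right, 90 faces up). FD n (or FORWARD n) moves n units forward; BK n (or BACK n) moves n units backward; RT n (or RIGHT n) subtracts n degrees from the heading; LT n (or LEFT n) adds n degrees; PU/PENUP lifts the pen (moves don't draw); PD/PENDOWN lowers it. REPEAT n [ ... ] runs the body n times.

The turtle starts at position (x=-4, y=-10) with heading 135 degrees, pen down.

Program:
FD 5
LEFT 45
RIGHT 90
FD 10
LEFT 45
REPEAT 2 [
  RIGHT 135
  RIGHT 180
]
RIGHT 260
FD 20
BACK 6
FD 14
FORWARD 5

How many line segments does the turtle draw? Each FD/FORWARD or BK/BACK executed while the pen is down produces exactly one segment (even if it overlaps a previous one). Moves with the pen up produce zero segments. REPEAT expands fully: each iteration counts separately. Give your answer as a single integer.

Executing turtle program step by step:
Start: pos=(-4,-10), heading=135, pen down
FD 5: (-4,-10) -> (-7.536,-6.464) [heading=135, draw]
LT 45: heading 135 -> 180
RT 90: heading 180 -> 90
FD 10: (-7.536,-6.464) -> (-7.536,3.536) [heading=90, draw]
LT 45: heading 90 -> 135
REPEAT 2 [
  -- iteration 1/2 --
  RT 135: heading 135 -> 0
  RT 180: heading 0 -> 180
  -- iteration 2/2 --
  RT 135: heading 180 -> 45
  RT 180: heading 45 -> 225
]
RT 260: heading 225 -> 325
FD 20: (-7.536,3.536) -> (8.848,-7.936) [heading=325, draw]
BK 6: (8.848,-7.936) -> (3.933,-4.495) [heading=325, draw]
FD 14: (3.933,-4.495) -> (15.401,-12.525) [heading=325, draw]
FD 5: (15.401,-12.525) -> (19.496,-15.392) [heading=325, draw]
Final: pos=(19.496,-15.392), heading=325, 6 segment(s) drawn
Segments drawn: 6

Answer: 6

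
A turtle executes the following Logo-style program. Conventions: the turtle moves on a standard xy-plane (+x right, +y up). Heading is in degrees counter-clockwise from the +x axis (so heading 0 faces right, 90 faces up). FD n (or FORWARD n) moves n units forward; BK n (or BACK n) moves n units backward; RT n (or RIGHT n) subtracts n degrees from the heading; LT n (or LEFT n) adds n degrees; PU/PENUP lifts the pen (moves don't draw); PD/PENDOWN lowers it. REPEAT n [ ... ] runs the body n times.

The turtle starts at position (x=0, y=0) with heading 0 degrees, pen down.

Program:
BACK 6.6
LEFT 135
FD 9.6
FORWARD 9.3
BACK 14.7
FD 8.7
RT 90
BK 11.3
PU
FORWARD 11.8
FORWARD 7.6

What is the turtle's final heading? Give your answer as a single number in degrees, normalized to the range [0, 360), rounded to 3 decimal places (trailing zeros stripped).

Answer: 45

Derivation:
Executing turtle program step by step:
Start: pos=(0,0), heading=0, pen down
BK 6.6: (0,0) -> (-6.6,0) [heading=0, draw]
LT 135: heading 0 -> 135
FD 9.6: (-6.6,0) -> (-13.388,6.788) [heading=135, draw]
FD 9.3: (-13.388,6.788) -> (-19.964,13.364) [heading=135, draw]
BK 14.7: (-19.964,13.364) -> (-9.57,2.97) [heading=135, draw]
FD 8.7: (-9.57,2.97) -> (-15.722,9.122) [heading=135, draw]
RT 90: heading 135 -> 45
BK 11.3: (-15.722,9.122) -> (-23.712,1.131) [heading=45, draw]
PU: pen up
FD 11.8: (-23.712,1.131) -> (-15.368,9.475) [heading=45, move]
FD 7.6: (-15.368,9.475) -> (-9.994,14.849) [heading=45, move]
Final: pos=(-9.994,14.849), heading=45, 6 segment(s) drawn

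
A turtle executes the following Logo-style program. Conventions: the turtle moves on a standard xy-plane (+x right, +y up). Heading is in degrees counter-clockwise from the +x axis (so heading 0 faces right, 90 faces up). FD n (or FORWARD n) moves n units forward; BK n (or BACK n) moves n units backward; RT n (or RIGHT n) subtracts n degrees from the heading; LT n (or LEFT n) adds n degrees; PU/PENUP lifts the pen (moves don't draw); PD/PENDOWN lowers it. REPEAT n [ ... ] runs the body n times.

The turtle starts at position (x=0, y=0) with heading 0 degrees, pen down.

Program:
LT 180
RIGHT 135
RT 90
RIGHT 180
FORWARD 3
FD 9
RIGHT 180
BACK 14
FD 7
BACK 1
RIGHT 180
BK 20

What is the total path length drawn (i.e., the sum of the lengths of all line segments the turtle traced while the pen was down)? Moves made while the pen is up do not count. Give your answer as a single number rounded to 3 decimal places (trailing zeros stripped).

Executing turtle program step by step:
Start: pos=(0,0), heading=0, pen down
LT 180: heading 0 -> 180
RT 135: heading 180 -> 45
RT 90: heading 45 -> 315
RT 180: heading 315 -> 135
FD 3: (0,0) -> (-2.121,2.121) [heading=135, draw]
FD 9: (-2.121,2.121) -> (-8.485,8.485) [heading=135, draw]
RT 180: heading 135 -> 315
BK 14: (-8.485,8.485) -> (-18.385,18.385) [heading=315, draw]
FD 7: (-18.385,18.385) -> (-13.435,13.435) [heading=315, draw]
BK 1: (-13.435,13.435) -> (-14.142,14.142) [heading=315, draw]
RT 180: heading 315 -> 135
BK 20: (-14.142,14.142) -> (0,0) [heading=135, draw]
Final: pos=(0,0), heading=135, 6 segment(s) drawn

Segment lengths:
  seg 1: (0,0) -> (-2.121,2.121), length = 3
  seg 2: (-2.121,2.121) -> (-8.485,8.485), length = 9
  seg 3: (-8.485,8.485) -> (-18.385,18.385), length = 14
  seg 4: (-18.385,18.385) -> (-13.435,13.435), length = 7
  seg 5: (-13.435,13.435) -> (-14.142,14.142), length = 1
  seg 6: (-14.142,14.142) -> (0,0), length = 20
Total = 54

Answer: 54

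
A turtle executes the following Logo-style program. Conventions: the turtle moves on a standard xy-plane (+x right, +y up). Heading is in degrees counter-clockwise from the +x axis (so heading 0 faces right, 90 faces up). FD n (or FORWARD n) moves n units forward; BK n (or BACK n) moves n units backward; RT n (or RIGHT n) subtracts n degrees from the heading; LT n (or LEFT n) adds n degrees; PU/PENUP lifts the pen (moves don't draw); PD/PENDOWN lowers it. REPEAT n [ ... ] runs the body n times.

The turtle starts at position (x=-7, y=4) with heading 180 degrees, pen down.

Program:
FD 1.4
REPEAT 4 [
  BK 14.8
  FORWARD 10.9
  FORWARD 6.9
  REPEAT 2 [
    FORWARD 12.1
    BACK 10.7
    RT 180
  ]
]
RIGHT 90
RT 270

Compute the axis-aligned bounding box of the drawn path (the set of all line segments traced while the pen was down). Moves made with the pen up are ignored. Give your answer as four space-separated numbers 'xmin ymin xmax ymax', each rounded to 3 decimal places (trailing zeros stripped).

Executing turtle program step by step:
Start: pos=(-7,4), heading=180, pen down
FD 1.4: (-7,4) -> (-8.4,4) [heading=180, draw]
REPEAT 4 [
  -- iteration 1/4 --
  BK 14.8: (-8.4,4) -> (6.4,4) [heading=180, draw]
  FD 10.9: (6.4,4) -> (-4.5,4) [heading=180, draw]
  FD 6.9: (-4.5,4) -> (-11.4,4) [heading=180, draw]
  REPEAT 2 [
    -- iteration 1/2 --
    FD 12.1: (-11.4,4) -> (-23.5,4) [heading=180, draw]
    BK 10.7: (-23.5,4) -> (-12.8,4) [heading=180, draw]
    RT 180: heading 180 -> 0
    -- iteration 2/2 --
    FD 12.1: (-12.8,4) -> (-0.7,4) [heading=0, draw]
    BK 10.7: (-0.7,4) -> (-11.4,4) [heading=0, draw]
    RT 180: heading 0 -> 180
  ]
  -- iteration 2/4 --
  BK 14.8: (-11.4,4) -> (3.4,4) [heading=180, draw]
  FD 10.9: (3.4,4) -> (-7.5,4) [heading=180, draw]
  FD 6.9: (-7.5,4) -> (-14.4,4) [heading=180, draw]
  REPEAT 2 [
    -- iteration 1/2 --
    FD 12.1: (-14.4,4) -> (-26.5,4) [heading=180, draw]
    BK 10.7: (-26.5,4) -> (-15.8,4) [heading=180, draw]
    RT 180: heading 180 -> 0
    -- iteration 2/2 --
    FD 12.1: (-15.8,4) -> (-3.7,4) [heading=0, draw]
    BK 10.7: (-3.7,4) -> (-14.4,4) [heading=0, draw]
    RT 180: heading 0 -> 180
  ]
  -- iteration 3/4 --
  BK 14.8: (-14.4,4) -> (0.4,4) [heading=180, draw]
  FD 10.9: (0.4,4) -> (-10.5,4) [heading=180, draw]
  FD 6.9: (-10.5,4) -> (-17.4,4) [heading=180, draw]
  REPEAT 2 [
    -- iteration 1/2 --
    FD 12.1: (-17.4,4) -> (-29.5,4) [heading=180, draw]
    BK 10.7: (-29.5,4) -> (-18.8,4) [heading=180, draw]
    RT 180: heading 180 -> 0
    -- iteration 2/2 --
    FD 12.1: (-18.8,4) -> (-6.7,4) [heading=0, draw]
    BK 10.7: (-6.7,4) -> (-17.4,4) [heading=0, draw]
    RT 180: heading 0 -> 180
  ]
  -- iteration 4/4 --
  BK 14.8: (-17.4,4) -> (-2.6,4) [heading=180, draw]
  FD 10.9: (-2.6,4) -> (-13.5,4) [heading=180, draw]
  FD 6.9: (-13.5,4) -> (-20.4,4) [heading=180, draw]
  REPEAT 2 [
    -- iteration 1/2 --
    FD 12.1: (-20.4,4) -> (-32.5,4) [heading=180, draw]
    BK 10.7: (-32.5,4) -> (-21.8,4) [heading=180, draw]
    RT 180: heading 180 -> 0
    -- iteration 2/2 --
    FD 12.1: (-21.8,4) -> (-9.7,4) [heading=0, draw]
    BK 10.7: (-9.7,4) -> (-20.4,4) [heading=0, draw]
    RT 180: heading 0 -> 180
  ]
]
RT 90: heading 180 -> 90
RT 270: heading 90 -> 180
Final: pos=(-20.4,4), heading=180, 29 segment(s) drawn

Segment endpoints: x in {-32.5, -29.5, -26.5, -23.5, -21.8, -20.4, -18.8, -17.4, -15.8, -14.4, -13.5, -12.8, -11.4, -10.5, -9.7, -8.4, -7.5, -7, -6.7, -4.5, -3.7, -2.6, -0.7, 0.4, 3.4, 6.4}, y in {4, 4, 4, 4, 4, 4, 4, 4, 4, 4, 4, 4, 4, 4, 4}
xmin=-32.5, ymin=4, xmax=6.4, ymax=4

Answer: -32.5 4 6.4 4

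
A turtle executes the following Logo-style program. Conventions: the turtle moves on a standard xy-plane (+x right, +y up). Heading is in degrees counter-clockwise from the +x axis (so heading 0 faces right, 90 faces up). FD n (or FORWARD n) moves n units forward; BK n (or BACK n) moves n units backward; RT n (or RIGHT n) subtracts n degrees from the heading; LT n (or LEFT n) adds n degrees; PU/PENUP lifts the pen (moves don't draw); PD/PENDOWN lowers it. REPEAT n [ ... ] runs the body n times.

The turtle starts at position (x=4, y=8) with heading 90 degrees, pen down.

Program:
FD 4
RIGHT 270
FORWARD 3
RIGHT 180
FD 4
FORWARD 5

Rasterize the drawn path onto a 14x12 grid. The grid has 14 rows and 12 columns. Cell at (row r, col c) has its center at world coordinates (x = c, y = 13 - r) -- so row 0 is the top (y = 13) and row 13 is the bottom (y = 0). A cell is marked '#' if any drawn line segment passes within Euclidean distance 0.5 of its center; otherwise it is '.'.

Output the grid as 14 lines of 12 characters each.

Answer: ............
.##########.
....#.......
....#.......
....#.......
....#.......
............
............
............
............
............
............
............
............

Derivation:
Segment 0: (4,8) -> (4,12)
Segment 1: (4,12) -> (1,12)
Segment 2: (1,12) -> (5,12)
Segment 3: (5,12) -> (10,12)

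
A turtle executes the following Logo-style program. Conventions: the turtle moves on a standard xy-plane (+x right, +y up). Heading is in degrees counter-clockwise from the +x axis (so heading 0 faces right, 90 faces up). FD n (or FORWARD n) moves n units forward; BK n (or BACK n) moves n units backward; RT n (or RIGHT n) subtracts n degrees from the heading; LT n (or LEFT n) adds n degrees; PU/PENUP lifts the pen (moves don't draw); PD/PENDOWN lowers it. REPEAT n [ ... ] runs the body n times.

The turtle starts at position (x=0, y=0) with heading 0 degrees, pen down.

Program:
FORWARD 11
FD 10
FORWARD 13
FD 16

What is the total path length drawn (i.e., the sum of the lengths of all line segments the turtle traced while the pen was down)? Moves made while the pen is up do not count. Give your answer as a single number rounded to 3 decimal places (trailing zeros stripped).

Executing turtle program step by step:
Start: pos=(0,0), heading=0, pen down
FD 11: (0,0) -> (11,0) [heading=0, draw]
FD 10: (11,0) -> (21,0) [heading=0, draw]
FD 13: (21,0) -> (34,0) [heading=0, draw]
FD 16: (34,0) -> (50,0) [heading=0, draw]
Final: pos=(50,0), heading=0, 4 segment(s) drawn

Segment lengths:
  seg 1: (0,0) -> (11,0), length = 11
  seg 2: (11,0) -> (21,0), length = 10
  seg 3: (21,0) -> (34,0), length = 13
  seg 4: (34,0) -> (50,0), length = 16
Total = 50

Answer: 50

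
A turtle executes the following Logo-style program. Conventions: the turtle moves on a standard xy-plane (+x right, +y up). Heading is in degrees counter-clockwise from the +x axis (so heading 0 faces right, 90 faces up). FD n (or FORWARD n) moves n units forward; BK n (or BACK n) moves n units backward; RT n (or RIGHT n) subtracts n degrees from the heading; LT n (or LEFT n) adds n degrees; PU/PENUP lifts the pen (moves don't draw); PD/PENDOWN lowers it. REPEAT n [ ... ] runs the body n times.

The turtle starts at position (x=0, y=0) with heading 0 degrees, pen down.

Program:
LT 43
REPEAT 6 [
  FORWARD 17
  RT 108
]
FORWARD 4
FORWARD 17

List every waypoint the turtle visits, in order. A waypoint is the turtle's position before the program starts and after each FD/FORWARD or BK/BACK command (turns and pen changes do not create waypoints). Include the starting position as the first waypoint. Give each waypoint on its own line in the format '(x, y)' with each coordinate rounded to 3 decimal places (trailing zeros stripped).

Executing turtle program step by step:
Start: pos=(0,0), heading=0, pen down
LT 43: heading 0 -> 43
REPEAT 6 [
  -- iteration 1/6 --
  FD 17: (0,0) -> (12.433,11.594) [heading=43, draw]
  RT 108: heading 43 -> 295
  -- iteration 2/6 --
  FD 17: (12.433,11.594) -> (19.618,-3.813) [heading=295, draw]
  RT 108: heading 295 -> 187
  -- iteration 3/6 --
  FD 17: (19.618,-3.813) -> (2.744,-5.885) [heading=187, draw]
  RT 108: heading 187 -> 79
  -- iteration 4/6 --
  FD 17: (2.744,-5.885) -> (5.988,10.803) [heading=79, draw]
  RT 108: heading 79 -> 331
  -- iteration 5/6 --
  FD 17: (5.988,10.803) -> (20.857,2.561) [heading=331, draw]
  RT 108: heading 331 -> 223
  -- iteration 6/6 --
  FD 17: (20.857,2.561) -> (8.424,-9.033) [heading=223, draw]
  RT 108: heading 223 -> 115
]
FD 4: (8.424,-9.033) -> (6.733,-5.408) [heading=115, draw]
FD 17: (6.733,-5.408) -> (-0.451,9.999) [heading=115, draw]
Final: pos=(-0.451,9.999), heading=115, 8 segment(s) drawn
Waypoints (9 total):
(0, 0)
(12.433, 11.594)
(19.618, -3.813)
(2.744, -5.885)
(5.988, 10.803)
(20.857, 2.561)
(8.424, -9.033)
(6.733, -5.408)
(-0.451, 9.999)

Answer: (0, 0)
(12.433, 11.594)
(19.618, -3.813)
(2.744, -5.885)
(5.988, 10.803)
(20.857, 2.561)
(8.424, -9.033)
(6.733, -5.408)
(-0.451, 9.999)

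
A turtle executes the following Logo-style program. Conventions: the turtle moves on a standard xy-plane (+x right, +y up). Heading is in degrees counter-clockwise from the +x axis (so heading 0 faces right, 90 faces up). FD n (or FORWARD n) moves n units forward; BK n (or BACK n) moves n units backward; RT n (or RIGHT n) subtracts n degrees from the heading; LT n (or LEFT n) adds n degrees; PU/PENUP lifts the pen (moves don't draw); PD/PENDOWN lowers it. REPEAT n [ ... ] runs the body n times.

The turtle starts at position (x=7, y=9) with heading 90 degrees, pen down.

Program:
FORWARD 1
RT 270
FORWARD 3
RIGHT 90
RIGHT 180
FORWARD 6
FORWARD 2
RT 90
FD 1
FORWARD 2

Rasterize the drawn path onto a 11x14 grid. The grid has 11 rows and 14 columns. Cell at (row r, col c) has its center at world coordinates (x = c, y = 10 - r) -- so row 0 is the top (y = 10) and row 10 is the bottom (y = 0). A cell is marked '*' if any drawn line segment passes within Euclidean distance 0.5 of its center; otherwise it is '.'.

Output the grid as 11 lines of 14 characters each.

Answer: ....****......
....*..*......
....*.........
....*.........
....*.........
....*.........
....*.........
....*.........
.****.........
..............
..............

Derivation:
Segment 0: (7,9) -> (7,10)
Segment 1: (7,10) -> (4,10)
Segment 2: (4,10) -> (4,4)
Segment 3: (4,4) -> (4,2)
Segment 4: (4,2) -> (3,2)
Segment 5: (3,2) -> (1,2)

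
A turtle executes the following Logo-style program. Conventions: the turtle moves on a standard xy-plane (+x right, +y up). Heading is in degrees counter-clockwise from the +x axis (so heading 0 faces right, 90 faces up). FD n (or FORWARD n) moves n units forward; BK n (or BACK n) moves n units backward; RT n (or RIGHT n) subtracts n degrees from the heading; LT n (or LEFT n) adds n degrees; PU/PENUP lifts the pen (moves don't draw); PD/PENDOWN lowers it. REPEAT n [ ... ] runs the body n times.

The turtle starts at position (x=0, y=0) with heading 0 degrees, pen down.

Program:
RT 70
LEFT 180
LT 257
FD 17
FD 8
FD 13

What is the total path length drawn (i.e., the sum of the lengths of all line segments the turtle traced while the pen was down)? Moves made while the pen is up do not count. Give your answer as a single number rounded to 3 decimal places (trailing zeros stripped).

Answer: 38

Derivation:
Executing turtle program step by step:
Start: pos=(0,0), heading=0, pen down
RT 70: heading 0 -> 290
LT 180: heading 290 -> 110
LT 257: heading 110 -> 7
FD 17: (0,0) -> (16.873,2.072) [heading=7, draw]
FD 8: (16.873,2.072) -> (24.814,3.047) [heading=7, draw]
FD 13: (24.814,3.047) -> (37.717,4.631) [heading=7, draw]
Final: pos=(37.717,4.631), heading=7, 3 segment(s) drawn

Segment lengths:
  seg 1: (0,0) -> (16.873,2.072), length = 17
  seg 2: (16.873,2.072) -> (24.814,3.047), length = 8
  seg 3: (24.814,3.047) -> (37.717,4.631), length = 13
Total = 38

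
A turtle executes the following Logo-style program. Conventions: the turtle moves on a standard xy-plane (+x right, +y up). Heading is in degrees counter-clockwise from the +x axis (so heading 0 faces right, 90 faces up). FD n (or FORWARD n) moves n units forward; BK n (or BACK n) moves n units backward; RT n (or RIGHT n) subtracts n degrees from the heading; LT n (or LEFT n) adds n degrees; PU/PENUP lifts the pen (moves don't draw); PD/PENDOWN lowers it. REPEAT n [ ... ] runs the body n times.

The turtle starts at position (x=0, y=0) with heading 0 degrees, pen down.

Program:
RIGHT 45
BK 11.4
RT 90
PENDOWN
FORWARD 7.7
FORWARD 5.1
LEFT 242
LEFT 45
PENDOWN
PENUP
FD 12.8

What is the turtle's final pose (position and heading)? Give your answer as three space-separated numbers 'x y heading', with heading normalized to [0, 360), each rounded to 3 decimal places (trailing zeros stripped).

Answer: -28.414 5.019 152

Derivation:
Executing turtle program step by step:
Start: pos=(0,0), heading=0, pen down
RT 45: heading 0 -> 315
BK 11.4: (0,0) -> (-8.061,8.061) [heading=315, draw]
RT 90: heading 315 -> 225
PD: pen down
FD 7.7: (-8.061,8.061) -> (-13.506,2.616) [heading=225, draw]
FD 5.1: (-13.506,2.616) -> (-17.112,-0.99) [heading=225, draw]
LT 242: heading 225 -> 107
LT 45: heading 107 -> 152
PD: pen down
PU: pen up
FD 12.8: (-17.112,-0.99) -> (-28.414,5.019) [heading=152, move]
Final: pos=(-28.414,5.019), heading=152, 3 segment(s) drawn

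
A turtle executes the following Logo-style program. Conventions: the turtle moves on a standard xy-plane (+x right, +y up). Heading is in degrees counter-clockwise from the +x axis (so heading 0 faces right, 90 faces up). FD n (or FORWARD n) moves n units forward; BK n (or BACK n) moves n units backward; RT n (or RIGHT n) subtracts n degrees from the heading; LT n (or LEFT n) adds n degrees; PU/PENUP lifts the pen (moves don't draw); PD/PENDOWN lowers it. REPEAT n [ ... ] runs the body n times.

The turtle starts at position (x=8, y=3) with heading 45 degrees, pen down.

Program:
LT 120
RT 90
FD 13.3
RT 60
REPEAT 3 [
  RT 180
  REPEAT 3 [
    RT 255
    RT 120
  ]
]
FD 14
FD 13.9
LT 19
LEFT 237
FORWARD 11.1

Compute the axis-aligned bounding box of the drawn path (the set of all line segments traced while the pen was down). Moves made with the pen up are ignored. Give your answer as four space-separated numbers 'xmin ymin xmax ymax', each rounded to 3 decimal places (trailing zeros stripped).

Executing turtle program step by step:
Start: pos=(8,3), heading=45, pen down
LT 120: heading 45 -> 165
RT 90: heading 165 -> 75
FD 13.3: (8,3) -> (11.442,15.847) [heading=75, draw]
RT 60: heading 75 -> 15
REPEAT 3 [
  -- iteration 1/3 --
  RT 180: heading 15 -> 195
  REPEAT 3 [
    -- iteration 1/3 --
    RT 255: heading 195 -> 300
    RT 120: heading 300 -> 180
    -- iteration 2/3 --
    RT 255: heading 180 -> 285
    RT 120: heading 285 -> 165
    -- iteration 3/3 --
    RT 255: heading 165 -> 270
    RT 120: heading 270 -> 150
  ]
  -- iteration 2/3 --
  RT 180: heading 150 -> 330
  REPEAT 3 [
    -- iteration 1/3 --
    RT 255: heading 330 -> 75
    RT 120: heading 75 -> 315
    -- iteration 2/3 --
    RT 255: heading 315 -> 60
    RT 120: heading 60 -> 300
    -- iteration 3/3 --
    RT 255: heading 300 -> 45
    RT 120: heading 45 -> 285
  ]
  -- iteration 3/3 --
  RT 180: heading 285 -> 105
  REPEAT 3 [
    -- iteration 1/3 --
    RT 255: heading 105 -> 210
    RT 120: heading 210 -> 90
    -- iteration 2/3 --
    RT 255: heading 90 -> 195
    RT 120: heading 195 -> 75
    -- iteration 3/3 --
    RT 255: heading 75 -> 180
    RT 120: heading 180 -> 60
  ]
]
FD 14: (11.442,15.847) -> (18.442,27.971) [heading=60, draw]
FD 13.9: (18.442,27.971) -> (25.392,40.009) [heading=60, draw]
LT 19: heading 60 -> 79
LT 237: heading 79 -> 316
FD 11.1: (25.392,40.009) -> (33.377,32.298) [heading=316, draw]
Final: pos=(33.377,32.298), heading=316, 4 segment(s) drawn

Segment endpoints: x in {8, 11.442, 18.442, 25.392, 33.377}, y in {3, 15.847, 27.971, 32.298, 40.009}
xmin=8, ymin=3, xmax=33.377, ymax=40.009

Answer: 8 3 33.377 40.009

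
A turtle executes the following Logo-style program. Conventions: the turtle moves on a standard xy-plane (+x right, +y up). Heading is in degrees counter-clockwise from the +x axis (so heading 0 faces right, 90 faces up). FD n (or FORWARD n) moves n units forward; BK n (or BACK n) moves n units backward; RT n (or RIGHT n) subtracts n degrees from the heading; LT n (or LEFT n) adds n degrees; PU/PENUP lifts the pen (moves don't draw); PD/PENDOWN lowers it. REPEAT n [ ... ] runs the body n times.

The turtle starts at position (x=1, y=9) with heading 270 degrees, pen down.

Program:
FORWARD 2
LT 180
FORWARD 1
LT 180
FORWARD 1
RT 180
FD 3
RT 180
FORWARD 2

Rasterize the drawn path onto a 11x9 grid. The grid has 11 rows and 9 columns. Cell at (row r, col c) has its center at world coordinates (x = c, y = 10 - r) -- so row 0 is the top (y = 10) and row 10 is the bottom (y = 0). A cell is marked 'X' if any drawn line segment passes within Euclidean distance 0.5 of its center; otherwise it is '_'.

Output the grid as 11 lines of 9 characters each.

Answer: _X_______
_X_______
_X_______
_X_______
_________
_________
_________
_________
_________
_________
_________

Derivation:
Segment 0: (1,9) -> (1,7)
Segment 1: (1,7) -> (1,8)
Segment 2: (1,8) -> (1,7)
Segment 3: (1,7) -> (1,10)
Segment 4: (1,10) -> (1,8)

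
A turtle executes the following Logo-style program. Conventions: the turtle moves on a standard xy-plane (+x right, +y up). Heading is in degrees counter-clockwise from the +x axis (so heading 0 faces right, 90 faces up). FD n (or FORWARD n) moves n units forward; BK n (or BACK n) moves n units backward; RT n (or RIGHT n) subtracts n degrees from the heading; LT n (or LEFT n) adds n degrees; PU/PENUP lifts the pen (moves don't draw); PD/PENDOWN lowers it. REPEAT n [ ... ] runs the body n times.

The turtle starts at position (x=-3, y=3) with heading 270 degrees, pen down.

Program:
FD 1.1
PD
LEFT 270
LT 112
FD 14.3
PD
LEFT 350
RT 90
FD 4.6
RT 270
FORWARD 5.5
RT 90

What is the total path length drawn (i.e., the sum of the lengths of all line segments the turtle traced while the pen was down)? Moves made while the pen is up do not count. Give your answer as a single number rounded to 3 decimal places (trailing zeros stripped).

Answer: 25.5

Derivation:
Executing turtle program step by step:
Start: pos=(-3,3), heading=270, pen down
FD 1.1: (-3,3) -> (-3,1.9) [heading=270, draw]
PD: pen down
LT 270: heading 270 -> 180
LT 112: heading 180 -> 292
FD 14.3: (-3,1.9) -> (2.357,-11.359) [heading=292, draw]
PD: pen down
LT 350: heading 292 -> 282
RT 90: heading 282 -> 192
FD 4.6: (2.357,-11.359) -> (-2.143,-12.315) [heading=192, draw]
RT 270: heading 192 -> 282
FD 5.5: (-2.143,-12.315) -> (-0.999,-17.695) [heading=282, draw]
RT 90: heading 282 -> 192
Final: pos=(-0.999,-17.695), heading=192, 4 segment(s) drawn

Segment lengths:
  seg 1: (-3,3) -> (-3,1.9), length = 1.1
  seg 2: (-3,1.9) -> (2.357,-11.359), length = 14.3
  seg 3: (2.357,-11.359) -> (-2.143,-12.315), length = 4.6
  seg 4: (-2.143,-12.315) -> (-0.999,-17.695), length = 5.5
Total = 25.5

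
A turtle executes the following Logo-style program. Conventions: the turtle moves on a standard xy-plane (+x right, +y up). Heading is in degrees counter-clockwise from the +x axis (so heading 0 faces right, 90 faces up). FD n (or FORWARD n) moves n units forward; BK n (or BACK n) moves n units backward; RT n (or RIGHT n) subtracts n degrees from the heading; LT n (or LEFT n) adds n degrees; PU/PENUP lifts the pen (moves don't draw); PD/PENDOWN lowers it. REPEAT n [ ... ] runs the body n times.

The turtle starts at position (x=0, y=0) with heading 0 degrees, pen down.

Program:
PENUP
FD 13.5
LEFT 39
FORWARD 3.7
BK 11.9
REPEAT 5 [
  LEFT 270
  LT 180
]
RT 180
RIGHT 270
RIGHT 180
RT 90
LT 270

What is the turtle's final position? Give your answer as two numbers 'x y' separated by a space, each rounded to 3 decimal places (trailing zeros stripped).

Answer: 7.127 -5.16

Derivation:
Executing turtle program step by step:
Start: pos=(0,0), heading=0, pen down
PU: pen up
FD 13.5: (0,0) -> (13.5,0) [heading=0, move]
LT 39: heading 0 -> 39
FD 3.7: (13.5,0) -> (16.375,2.328) [heading=39, move]
BK 11.9: (16.375,2.328) -> (7.127,-5.16) [heading=39, move]
REPEAT 5 [
  -- iteration 1/5 --
  LT 270: heading 39 -> 309
  LT 180: heading 309 -> 129
  -- iteration 2/5 --
  LT 270: heading 129 -> 39
  LT 180: heading 39 -> 219
  -- iteration 3/5 --
  LT 270: heading 219 -> 129
  LT 180: heading 129 -> 309
  -- iteration 4/5 --
  LT 270: heading 309 -> 219
  LT 180: heading 219 -> 39
  -- iteration 5/5 --
  LT 270: heading 39 -> 309
  LT 180: heading 309 -> 129
]
RT 180: heading 129 -> 309
RT 270: heading 309 -> 39
RT 180: heading 39 -> 219
RT 90: heading 219 -> 129
LT 270: heading 129 -> 39
Final: pos=(7.127,-5.16), heading=39, 0 segment(s) drawn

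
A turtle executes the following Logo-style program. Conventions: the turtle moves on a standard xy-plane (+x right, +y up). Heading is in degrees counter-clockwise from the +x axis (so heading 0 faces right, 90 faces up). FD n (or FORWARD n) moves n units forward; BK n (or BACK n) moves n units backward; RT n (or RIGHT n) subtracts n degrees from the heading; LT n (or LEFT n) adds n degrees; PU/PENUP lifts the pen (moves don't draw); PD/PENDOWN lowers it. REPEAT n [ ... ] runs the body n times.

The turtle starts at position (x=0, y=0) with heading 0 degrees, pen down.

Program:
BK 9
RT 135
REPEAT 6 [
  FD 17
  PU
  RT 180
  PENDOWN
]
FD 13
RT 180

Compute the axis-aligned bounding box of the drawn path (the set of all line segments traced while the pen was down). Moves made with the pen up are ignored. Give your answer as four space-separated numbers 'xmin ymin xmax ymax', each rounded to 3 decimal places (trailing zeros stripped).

Executing turtle program step by step:
Start: pos=(0,0), heading=0, pen down
BK 9: (0,0) -> (-9,0) [heading=0, draw]
RT 135: heading 0 -> 225
REPEAT 6 [
  -- iteration 1/6 --
  FD 17: (-9,0) -> (-21.021,-12.021) [heading=225, draw]
  PU: pen up
  RT 180: heading 225 -> 45
  PD: pen down
  -- iteration 2/6 --
  FD 17: (-21.021,-12.021) -> (-9,0) [heading=45, draw]
  PU: pen up
  RT 180: heading 45 -> 225
  PD: pen down
  -- iteration 3/6 --
  FD 17: (-9,0) -> (-21.021,-12.021) [heading=225, draw]
  PU: pen up
  RT 180: heading 225 -> 45
  PD: pen down
  -- iteration 4/6 --
  FD 17: (-21.021,-12.021) -> (-9,0) [heading=45, draw]
  PU: pen up
  RT 180: heading 45 -> 225
  PD: pen down
  -- iteration 5/6 --
  FD 17: (-9,0) -> (-21.021,-12.021) [heading=225, draw]
  PU: pen up
  RT 180: heading 225 -> 45
  PD: pen down
  -- iteration 6/6 --
  FD 17: (-21.021,-12.021) -> (-9,0) [heading=45, draw]
  PU: pen up
  RT 180: heading 45 -> 225
  PD: pen down
]
FD 13: (-9,0) -> (-18.192,-9.192) [heading=225, draw]
RT 180: heading 225 -> 45
Final: pos=(-18.192,-9.192), heading=45, 8 segment(s) drawn

Segment endpoints: x in {-21.021, -21.021, -18.192, -9, -9, 0}, y in {-12.021, -12.021, -12.021, -9.192, 0, 0, 0, 0}
xmin=-21.021, ymin=-12.021, xmax=0, ymax=0

Answer: -21.021 -12.021 0 0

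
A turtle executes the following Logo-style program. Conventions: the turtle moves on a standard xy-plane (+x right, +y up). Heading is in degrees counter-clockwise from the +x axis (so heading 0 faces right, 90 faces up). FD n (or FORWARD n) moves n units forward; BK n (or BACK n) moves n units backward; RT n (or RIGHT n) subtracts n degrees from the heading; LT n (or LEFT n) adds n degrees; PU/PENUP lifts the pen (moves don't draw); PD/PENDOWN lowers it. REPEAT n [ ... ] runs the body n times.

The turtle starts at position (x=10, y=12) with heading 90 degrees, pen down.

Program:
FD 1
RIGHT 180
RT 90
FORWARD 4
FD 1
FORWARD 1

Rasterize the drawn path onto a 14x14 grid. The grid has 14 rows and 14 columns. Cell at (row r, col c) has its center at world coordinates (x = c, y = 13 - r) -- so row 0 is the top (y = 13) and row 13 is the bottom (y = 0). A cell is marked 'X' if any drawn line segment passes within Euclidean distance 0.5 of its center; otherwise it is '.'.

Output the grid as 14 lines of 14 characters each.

Answer: ....XXXXXXX...
..........X...
..............
..............
..............
..............
..............
..............
..............
..............
..............
..............
..............
..............

Derivation:
Segment 0: (10,12) -> (10,13)
Segment 1: (10,13) -> (6,13)
Segment 2: (6,13) -> (5,13)
Segment 3: (5,13) -> (4,13)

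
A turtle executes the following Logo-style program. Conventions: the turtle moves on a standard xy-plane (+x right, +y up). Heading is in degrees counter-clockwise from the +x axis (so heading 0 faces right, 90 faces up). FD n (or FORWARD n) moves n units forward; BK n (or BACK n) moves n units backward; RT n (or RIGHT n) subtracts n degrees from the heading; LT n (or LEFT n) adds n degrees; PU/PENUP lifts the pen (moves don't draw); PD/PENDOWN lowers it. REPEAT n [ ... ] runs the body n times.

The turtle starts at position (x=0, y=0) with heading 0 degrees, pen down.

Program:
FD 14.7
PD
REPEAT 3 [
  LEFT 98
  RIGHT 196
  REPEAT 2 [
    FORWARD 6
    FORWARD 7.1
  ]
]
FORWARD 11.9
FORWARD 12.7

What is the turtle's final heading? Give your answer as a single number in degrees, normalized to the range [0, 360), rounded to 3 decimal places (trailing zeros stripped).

Executing turtle program step by step:
Start: pos=(0,0), heading=0, pen down
FD 14.7: (0,0) -> (14.7,0) [heading=0, draw]
PD: pen down
REPEAT 3 [
  -- iteration 1/3 --
  LT 98: heading 0 -> 98
  RT 196: heading 98 -> 262
  REPEAT 2 [
    -- iteration 1/2 --
    FD 6: (14.7,0) -> (13.865,-5.942) [heading=262, draw]
    FD 7.1: (13.865,-5.942) -> (12.877,-12.973) [heading=262, draw]
    -- iteration 2/2 --
    FD 6: (12.877,-12.973) -> (12.042,-18.914) [heading=262, draw]
    FD 7.1: (12.042,-18.914) -> (11.054,-25.945) [heading=262, draw]
  ]
  -- iteration 2/3 --
  LT 98: heading 262 -> 0
  RT 196: heading 0 -> 164
  REPEAT 2 [
    -- iteration 1/2 --
    FD 6: (11.054,-25.945) -> (5.286,-24.291) [heading=164, draw]
    FD 7.1: (5.286,-24.291) -> (-1.539,-22.334) [heading=164, draw]
    -- iteration 2/2 --
    FD 6: (-1.539,-22.334) -> (-7.306,-20.68) [heading=164, draw]
    FD 7.1: (-7.306,-20.68) -> (-14.131,-18.723) [heading=164, draw]
  ]
  -- iteration 3/3 --
  LT 98: heading 164 -> 262
  RT 196: heading 262 -> 66
  REPEAT 2 [
    -- iteration 1/2 --
    FD 6: (-14.131,-18.723) -> (-11.691,-13.242) [heading=66, draw]
    FD 7.1: (-11.691,-13.242) -> (-8.803,-6.756) [heading=66, draw]
    -- iteration 2/2 --
    FD 6: (-8.803,-6.756) -> (-6.363,-1.275) [heading=66, draw]
    FD 7.1: (-6.363,-1.275) -> (-3.475,5.212) [heading=66, draw]
  ]
]
FD 11.9: (-3.475,5.212) -> (1.365,16.083) [heading=66, draw]
FD 12.7: (1.365,16.083) -> (6.531,27.685) [heading=66, draw]
Final: pos=(6.531,27.685), heading=66, 15 segment(s) drawn

Answer: 66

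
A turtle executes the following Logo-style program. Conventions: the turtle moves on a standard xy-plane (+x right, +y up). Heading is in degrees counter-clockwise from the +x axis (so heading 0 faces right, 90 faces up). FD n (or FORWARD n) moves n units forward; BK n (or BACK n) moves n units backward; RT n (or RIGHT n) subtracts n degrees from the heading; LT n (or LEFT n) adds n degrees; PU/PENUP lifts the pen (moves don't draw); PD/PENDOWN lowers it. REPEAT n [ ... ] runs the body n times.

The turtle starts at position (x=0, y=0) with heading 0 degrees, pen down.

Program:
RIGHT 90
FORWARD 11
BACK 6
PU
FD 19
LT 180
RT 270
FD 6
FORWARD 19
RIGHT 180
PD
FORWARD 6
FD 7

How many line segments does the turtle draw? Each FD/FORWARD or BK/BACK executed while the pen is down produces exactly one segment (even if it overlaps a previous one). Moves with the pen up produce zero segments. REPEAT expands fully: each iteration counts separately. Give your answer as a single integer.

Executing turtle program step by step:
Start: pos=(0,0), heading=0, pen down
RT 90: heading 0 -> 270
FD 11: (0,0) -> (0,-11) [heading=270, draw]
BK 6: (0,-11) -> (0,-5) [heading=270, draw]
PU: pen up
FD 19: (0,-5) -> (0,-24) [heading=270, move]
LT 180: heading 270 -> 90
RT 270: heading 90 -> 180
FD 6: (0,-24) -> (-6,-24) [heading=180, move]
FD 19: (-6,-24) -> (-25,-24) [heading=180, move]
RT 180: heading 180 -> 0
PD: pen down
FD 6: (-25,-24) -> (-19,-24) [heading=0, draw]
FD 7: (-19,-24) -> (-12,-24) [heading=0, draw]
Final: pos=(-12,-24), heading=0, 4 segment(s) drawn
Segments drawn: 4

Answer: 4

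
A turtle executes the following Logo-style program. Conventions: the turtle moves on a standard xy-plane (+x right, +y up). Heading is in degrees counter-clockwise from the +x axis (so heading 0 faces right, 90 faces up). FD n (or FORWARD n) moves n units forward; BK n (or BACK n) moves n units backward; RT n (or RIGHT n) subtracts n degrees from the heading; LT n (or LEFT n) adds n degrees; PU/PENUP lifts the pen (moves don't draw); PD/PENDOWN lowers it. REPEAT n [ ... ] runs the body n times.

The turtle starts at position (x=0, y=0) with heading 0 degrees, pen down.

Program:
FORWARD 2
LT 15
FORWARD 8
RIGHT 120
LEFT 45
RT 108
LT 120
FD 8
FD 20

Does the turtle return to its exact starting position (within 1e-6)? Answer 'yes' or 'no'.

Executing turtle program step by step:
Start: pos=(0,0), heading=0, pen down
FD 2: (0,0) -> (2,0) [heading=0, draw]
LT 15: heading 0 -> 15
FD 8: (2,0) -> (9.727,2.071) [heading=15, draw]
RT 120: heading 15 -> 255
LT 45: heading 255 -> 300
RT 108: heading 300 -> 192
LT 120: heading 192 -> 312
FD 8: (9.727,2.071) -> (15.08,-3.875) [heading=312, draw]
FD 20: (15.08,-3.875) -> (28.463,-18.738) [heading=312, draw]
Final: pos=(28.463,-18.738), heading=312, 4 segment(s) drawn

Start position: (0, 0)
Final position: (28.463, -18.738)
Distance = 34.077; >= 1e-6 -> NOT closed

Answer: no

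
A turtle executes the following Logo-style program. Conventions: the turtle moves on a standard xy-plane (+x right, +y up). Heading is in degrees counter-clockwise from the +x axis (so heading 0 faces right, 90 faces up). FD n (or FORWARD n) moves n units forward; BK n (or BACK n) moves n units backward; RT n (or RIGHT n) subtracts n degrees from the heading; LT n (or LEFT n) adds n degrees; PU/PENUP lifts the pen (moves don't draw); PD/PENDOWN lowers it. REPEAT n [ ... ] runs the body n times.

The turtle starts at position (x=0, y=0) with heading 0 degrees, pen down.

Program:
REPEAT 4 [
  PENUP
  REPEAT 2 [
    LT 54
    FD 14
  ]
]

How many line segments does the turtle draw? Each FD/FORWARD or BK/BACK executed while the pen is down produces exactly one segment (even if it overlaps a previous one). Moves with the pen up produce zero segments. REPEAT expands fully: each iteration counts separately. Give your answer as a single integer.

Answer: 0

Derivation:
Executing turtle program step by step:
Start: pos=(0,0), heading=0, pen down
REPEAT 4 [
  -- iteration 1/4 --
  PU: pen up
  REPEAT 2 [
    -- iteration 1/2 --
    LT 54: heading 0 -> 54
    FD 14: (0,0) -> (8.229,11.326) [heading=54, move]
    -- iteration 2/2 --
    LT 54: heading 54 -> 108
    FD 14: (8.229,11.326) -> (3.903,24.641) [heading=108, move]
  ]
  -- iteration 2/4 --
  PU: pen up
  REPEAT 2 [
    -- iteration 1/2 --
    LT 54: heading 108 -> 162
    FD 14: (3.903,24.641) -> (-9.412,28.967) [heading=162, move]
    -- iteration 2/2 --
    LT 54: heading 162 -> 216
    FD 14: (-9.412,28.967) -> (-20.738,20.738) [heading=216, move]
  ]
  -- iteration 3/4 --
  PU: pen up
  REPEAT 2 [
    -- iteration 1/2 --
    LT 54: heading 216 -> 270
    FD 14: (-20.738,20.738) -> (-20.738,6.738) [heading=270, move]
    -- iteration 2/2 --
    LT 54: heading 270 -> 324
    FD 14: (-20.738,6.738) -> (-9.412,-1.491) [heading=324, move]
  ]
  -- iteration 4/4 --
  PU: pen up
  REPEAT 2 [
    -- iteration 1/2 --
    LT 54: heading 324 -> 18
    FD 14: (-9.412,-1.491) -> (3.903,2.836) [heading=18, move]
    -- iteration 2/2 --
    LT 54: heading 18 -> 72
    FD 14: (3.903,2.836) -> (8.229,16.15) [heading=72, move]
  ]
]
Final: pos=(8.229,16.15), heading=72, 0 segment(s) drawn
Segments drawn: 0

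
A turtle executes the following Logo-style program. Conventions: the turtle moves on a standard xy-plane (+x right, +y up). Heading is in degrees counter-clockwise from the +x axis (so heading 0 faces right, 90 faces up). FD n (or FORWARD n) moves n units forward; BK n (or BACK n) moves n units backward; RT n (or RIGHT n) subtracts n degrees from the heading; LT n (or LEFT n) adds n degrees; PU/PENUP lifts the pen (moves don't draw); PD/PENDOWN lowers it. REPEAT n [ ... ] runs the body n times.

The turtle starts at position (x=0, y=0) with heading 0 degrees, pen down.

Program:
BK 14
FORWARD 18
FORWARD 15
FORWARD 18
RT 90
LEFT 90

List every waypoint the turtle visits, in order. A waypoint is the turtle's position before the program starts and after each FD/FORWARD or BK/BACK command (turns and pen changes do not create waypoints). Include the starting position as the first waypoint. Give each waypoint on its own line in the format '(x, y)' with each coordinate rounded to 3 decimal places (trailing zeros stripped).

Answer: (0, 0)
(-14, 0)
(4, 0)
(19, 0)
(37, 0)

Derivation:
Executing turtle program step by step:
Start: pos=(0,0), heading=0, pen down
BK 14: (0,0) -> (-14,0) [heading=0, draw]
FD 18: (-14,0) -> (4,0) [heading=0, draw]
FD 15: (4,0) -> (19,0) [heading=0, draw]
FD 18: (19,0) -> (37,0) [heading=0, draw]
RT 90: heading 0 -> 270
LT 90: heading 270 -> 0
Final: pos=(37,0), heading=0, 4 segment(s) drawn
Waypoints (5 total):
(0, 0)
(-14, 0)
(4, 0)
(19, 0)
(37, 0)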